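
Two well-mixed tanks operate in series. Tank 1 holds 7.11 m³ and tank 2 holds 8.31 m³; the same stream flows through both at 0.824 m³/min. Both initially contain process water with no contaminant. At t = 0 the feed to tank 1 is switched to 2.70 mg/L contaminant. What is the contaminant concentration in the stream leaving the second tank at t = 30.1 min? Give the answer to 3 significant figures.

2.24 mg/L

Species balance on tank i: dCᵢ/dt = (Cᵢ₋₁ − Cᵢ)/τᵢ with τᵢ = Vᵢ/Q.
τ₁ = 7.11/0.824 = 8.6286 min; τ₂ = 8.31/0.824 = 10.085 min.
Solving the cascade with C₁(0)=C₂(0)=0 gives C₂(t) = C_in[1 − (τ₁ e^(−t/τ₁) − τ₂ e^(−t/τ₂))/(τ₁ − τ₂)].
At t = 30.1: e^(−t/τ₁) = 0.030550, e^(−t/τ₂) = 0.050557.
C₂ = 2.70·[1 − (8.6286·0.030550 − 10.085·0.050557)/(-1.4563)] = 2.70·0.83090 = 2.2434 mg/L.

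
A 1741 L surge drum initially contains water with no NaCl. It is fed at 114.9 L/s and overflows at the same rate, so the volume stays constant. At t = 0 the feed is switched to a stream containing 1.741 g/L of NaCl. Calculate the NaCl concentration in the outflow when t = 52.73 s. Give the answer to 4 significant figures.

Accumulation = in − out for the solute gives V dC/dt = Q(C_in − C).
So dC/dt = (C_in − C)/τ with τ = V/Q = 1741/114.9 = 15.1523 s.
Solution: C(t) = C_in + (C₀ − C_in) e^(−t/τ).
C(52.73) = 1.741 + (0 − 1.741)·e^(−52.73/15.1523) = 1.741 + (-1.74100)·0.0308075 = 1.68736 g/L.

1.687 g/L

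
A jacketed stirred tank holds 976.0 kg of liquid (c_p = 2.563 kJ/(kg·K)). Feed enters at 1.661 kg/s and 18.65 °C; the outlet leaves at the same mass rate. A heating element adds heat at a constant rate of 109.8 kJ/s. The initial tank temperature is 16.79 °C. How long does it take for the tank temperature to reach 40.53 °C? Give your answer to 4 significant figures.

1149 s

Unsteady energy balance on the tank contents: M c_p dT/dt = ṁ c_p (T_in − T) + 109.8.
τ = M/ṁ = 587.598 s; T_ss = T_in + Q̇/(ṁ c_p) = 44.4419 °C.
T(t) = T_ss + (T₀ − T_ss) e^(−t/τ). Set T = 40.53:
e^(−t/τ) = (40.53 − 44.4419)/(16.79 − 44.4419) = 0.141471
t = −587.598 · ln(0.141471) = 1149.14 s.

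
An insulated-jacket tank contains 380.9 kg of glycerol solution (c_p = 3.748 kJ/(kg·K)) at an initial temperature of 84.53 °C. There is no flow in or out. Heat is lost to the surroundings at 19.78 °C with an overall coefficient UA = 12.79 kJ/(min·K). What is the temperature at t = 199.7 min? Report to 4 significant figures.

30.60 °C

Unsteady energy balance on the tank contents: M c_p dT/dt = −UA(T − T_amb).
dT/dt = (T_ss − T)/τ with T_ss = T_amb = 19.7800 °C, τ = M c_p/UA = 380.9·3.748/12.79 = 111.619 min.
This is linear first-order; T(t) = T_ss + (T₀ − T_ss) e^(−t/τ).
T(199.7) = 19.7800 + (64.7500)·0.167108 = 30.6003 °C.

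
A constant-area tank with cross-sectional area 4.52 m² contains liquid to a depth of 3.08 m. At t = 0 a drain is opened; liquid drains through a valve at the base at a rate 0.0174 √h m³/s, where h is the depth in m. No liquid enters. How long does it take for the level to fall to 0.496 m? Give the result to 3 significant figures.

With no inflow, A dh/dt = −0.0174 √h.
This is separable: 2 d(√h)/dt = −0.0174/A, so √h = √h₀ − (0.0174/(2A)) t.
t = 2A(√h₀ − √h)/0.0174 = 2·4.52·(√3.08 − √0.496)/0.0174
  = 9.0400 × (1.7550 − 0.70427) / 0.0174 = 545.89 s.

546 s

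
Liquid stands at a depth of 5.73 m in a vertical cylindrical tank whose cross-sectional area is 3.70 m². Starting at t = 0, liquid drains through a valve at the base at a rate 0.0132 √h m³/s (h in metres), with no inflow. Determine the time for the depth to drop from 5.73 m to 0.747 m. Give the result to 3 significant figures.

Unsteady balance on liquid volume: A dh/dt = −0.0132 √h.
Separate and integrate: 2(√h − √h₀) = −(0.0132/A) t.
t = 2A(√h₀ − √h)/0.0132 = 2·3.70·(√5.73 − √0.747)/0.0132
  = 7.4000 × (2.3937 − 0.86429) / 0.0132 = 857.42 s.

857 s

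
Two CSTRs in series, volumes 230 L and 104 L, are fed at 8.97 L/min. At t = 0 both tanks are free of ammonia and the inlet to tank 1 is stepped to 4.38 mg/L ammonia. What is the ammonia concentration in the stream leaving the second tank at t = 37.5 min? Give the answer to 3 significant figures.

Time constants: τᵢ = Vᵢ/Q for each well-mixed tank.
τ₁ = 230/8.97 = 25.641 min; τ₂ = 104/8.97 = 11.594 min.
Tank 1: C₁ = C_in(1 − e^(−t/τ₁)). Tank 2 (τ₁ ≠ τ₂): C₂ = C_in[1 − (τ₁ e^(−t/τ₁) − τ₂ e^(−t/τ₂))/(τ₁ − τ₂)].
At t = 37.5: e^(−t/τ₁) = 0.23166, e^(−t/τ₂) = 0.039385.
C₂ = 4.38·[1 − (25.641·0.23166 − 11.594·0.039385)/(14.047)] = 4.38·0.60964 = 2.6702 mg/L.

2.67 mg/L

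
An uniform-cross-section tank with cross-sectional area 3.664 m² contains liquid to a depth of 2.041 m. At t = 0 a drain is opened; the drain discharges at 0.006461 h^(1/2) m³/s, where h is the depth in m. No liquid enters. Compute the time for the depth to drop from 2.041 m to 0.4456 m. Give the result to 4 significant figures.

A dh/dt = −Q_out = −0.006461 √h.
∫ h^(−1/2) dh = −(0.006461/A) ∫ dt, giving 2√h = 2√h₀ − (0.006461/A) t.
t = 2A(√h₀ − √h)/0.006461 = 2·3.664·(√2.041 − √0.4456)/0.006461
  = 7.32800 × (1.42864 − 0.667533) / 0.006461 = 863.235 s.

863.2 s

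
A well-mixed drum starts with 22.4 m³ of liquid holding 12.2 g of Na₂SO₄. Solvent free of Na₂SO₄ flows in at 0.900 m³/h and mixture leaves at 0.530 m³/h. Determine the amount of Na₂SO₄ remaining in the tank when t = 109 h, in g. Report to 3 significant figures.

Let m(t) be the amount of Na₂SO₄. Volume: V(t) = V₀ + (Q_in − Q_out) t = 22.4 + 0.37000 t; V(109) = 62.730 m³.
Species balance (pure solvent in): dm/dt = −Q_out · m/V(t).
Separate: dm/m = −Q_out dt/V(t) ⇒ ln(m/m₀) = −(Q_out/(Q_in−Q_out)) ln(V/V₀).
m = m₀ (V₀/V)^(Q_out/(Q_in−Q_out)) = 12.2 × (22.4/62.730)^(1.4324) = 2.7909 g.

2.79 g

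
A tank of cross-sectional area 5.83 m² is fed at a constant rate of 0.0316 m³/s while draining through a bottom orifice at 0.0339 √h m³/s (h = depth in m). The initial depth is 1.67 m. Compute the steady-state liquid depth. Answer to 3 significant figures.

Mass balance (ρ constant): A dh/dt = Q_in − 0.0339 √h. At steady state dh/dt = 0:
Q_in = 0.0339 √h_ss ⇒ √h_ss = 0.0316/0.0339 = 0.93215.
h_ss = 0.93215² = 0.86891 m. (Since h₀ = 1.67 m > h_ss, the level will fall toward this value.)

0.869 m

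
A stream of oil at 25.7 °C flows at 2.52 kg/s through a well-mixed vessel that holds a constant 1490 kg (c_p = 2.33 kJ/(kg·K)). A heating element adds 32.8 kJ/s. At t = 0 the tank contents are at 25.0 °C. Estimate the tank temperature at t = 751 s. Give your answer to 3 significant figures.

29.5 °C

M c_p dT/dt = ṁ c_p (T_in − T) + Q̇.
Rearrange: dT/dt = (T_ss − T)/τ with τ = M/ṁ = 591.27 s and T_ss = T_in + Q̇/(ṁ c_p) = 31.286 °C.
Integrating: T(t) = T_ss + (T₀ − T_ss) e^(−t/τ).
T(751) = 31.286 + (-6.2862)·e^(−751/591.27) = 31.286 + (-6.2862)·0.28079 = 29.521 °C.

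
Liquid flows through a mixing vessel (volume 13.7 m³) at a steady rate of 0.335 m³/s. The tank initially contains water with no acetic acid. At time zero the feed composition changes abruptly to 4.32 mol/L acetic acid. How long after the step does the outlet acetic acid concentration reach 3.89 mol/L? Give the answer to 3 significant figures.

94.4 s

Species balance: V dC/dt = Q(C_in − C) ⇒ τ = V/Q = 40.896 s.
C(t) = C_in + (C₀ − C_in) e^(−t/τ). Set C = 3.89 and solve for t:
e^(−t/τ) = (C − C_in)/(C₀ − C_in) = (3.89 − 4.32)/(0 − 4.32) = 0.099537
t = −τ ln(…) = 40.896 × 2.3072 = 94.355 s.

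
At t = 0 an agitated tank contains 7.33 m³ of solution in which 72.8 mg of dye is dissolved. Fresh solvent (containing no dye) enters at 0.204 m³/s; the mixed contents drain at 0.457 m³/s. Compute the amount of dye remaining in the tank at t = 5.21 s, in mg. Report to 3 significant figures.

50.9 mg

Let m(t) be the amount of dye. Volume: V(t) = V₀ + (Q_in − Q_out) t = 7.33 − 0.25300 t; V(5.21) = 6.0119 m³.
No dye enters, so dm/dt = −Q_out · (m/V).
Separate: dm/m = −Q_out dt/V(t) ⇒ ln(m/m₀) = −(Q_out/(Q_in−Q_out)) ln(V/V₀).
m = m₀ (V₀/V)^(Q_out/(Q_in−Q_out)) = 72.8 × (7.33/6.0119)^(-1.8063) = 50.888 mg.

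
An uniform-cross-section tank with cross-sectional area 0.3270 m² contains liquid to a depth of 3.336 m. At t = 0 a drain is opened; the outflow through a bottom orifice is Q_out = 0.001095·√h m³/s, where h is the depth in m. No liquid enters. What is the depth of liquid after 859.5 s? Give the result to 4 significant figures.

0.1501 m

Volume balance on the tank: A dh/dt = −0.001095 √h.
Separate and integrate: 2(√h − √h₀) = −(0.001095/A) t.
√h = √3.336 − 0.001095·859.5/(2·0.3270) = 1.82647 − 1.43907 = 0.387401.
h = 0.387401² = 0.150079 m.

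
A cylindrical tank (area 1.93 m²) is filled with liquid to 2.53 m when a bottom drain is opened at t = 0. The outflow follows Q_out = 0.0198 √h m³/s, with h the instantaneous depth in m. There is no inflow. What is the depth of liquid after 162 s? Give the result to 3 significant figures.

With no inflow, A dh/dt = −0.0198 √h.
∫ h^(−1/2) dh = −(0.0198/A) ∫ dt, giving 2√h = 2√h₀ − (0.0198/A) t.
√h = √2.53 − 0.0198·162/(2·1.93) = 1.5906 − 0.83098 = 0.75961.
h = 0.75961² = 0.57701 m.

0.577 m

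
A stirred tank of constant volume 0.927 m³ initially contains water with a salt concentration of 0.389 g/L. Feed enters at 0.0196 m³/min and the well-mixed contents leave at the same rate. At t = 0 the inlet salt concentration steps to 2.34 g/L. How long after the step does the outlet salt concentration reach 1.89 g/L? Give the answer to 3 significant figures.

69.4 min

Species balance on the tank: V dC/dt = Q(C_in − C), so τ = V/Q = 47.296 min.
C(t) = C_in + (C₀ − C_in) e^(−t/τ). Set C = 1.89 and solve for t:
e^(−t/τ) = (C − C_in)/(C₀ − C_in) = (1.89 − 2.34)/(0.389 − 2.34) = 0.23065
t = −τ ln(…) = 47.296 × 1.4668 = 69.376 min.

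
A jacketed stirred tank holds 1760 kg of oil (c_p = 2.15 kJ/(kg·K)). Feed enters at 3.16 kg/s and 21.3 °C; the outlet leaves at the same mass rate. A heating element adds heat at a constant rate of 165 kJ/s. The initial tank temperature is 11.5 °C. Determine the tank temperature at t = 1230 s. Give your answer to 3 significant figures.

M c_p dT/dt = ṁ c_p (T_in − T) + Q̇.
Rearrange: dT/dt = (T_ss − T)/τ with τ = M/ṁ = 556.96 s and T_ss = T_in + Q̇/(ṁ c_p) = 45.586 °C.
This is linear first-order; T(t) = T_ss + (T₀ − T_ss) e^(−t/τ).
T(1230) = 45.586 + (-34.086)·e^(−1230/556.96) = 45.586 + (-34.086)·0.10988 = 41.841 °C.

41.8 °C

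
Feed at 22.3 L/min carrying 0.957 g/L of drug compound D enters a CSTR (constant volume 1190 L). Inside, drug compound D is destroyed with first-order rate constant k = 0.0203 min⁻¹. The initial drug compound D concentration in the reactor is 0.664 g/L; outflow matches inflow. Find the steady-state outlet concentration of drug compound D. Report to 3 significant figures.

Accumulation = in − out − consumed: V dC/dt = Q C_in − Q C − k V C.
At steady state: 0 = Q C_in − (Q + kV) C_ss, so C_ss = Q C_in/(Q + kV).
C_ss = 22.3·0.957/(22.3 + 0.0203·1190) = 21.341/46.457 = 0.45937 g/L.

0.459 g/L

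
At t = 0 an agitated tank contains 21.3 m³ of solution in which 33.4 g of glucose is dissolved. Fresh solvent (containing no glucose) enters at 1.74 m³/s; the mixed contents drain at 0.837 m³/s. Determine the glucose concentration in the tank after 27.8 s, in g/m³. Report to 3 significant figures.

0.350 g/m³

Total volume: dV/dt = Q_in − Q_out = 0.90300 m³/s, so V(t) = 21.3 + 0.90300 t and V(27.8) = 46.403 m³.
Species balance (pure solvent in): dm/dt = −Q_out · m/V(t).
dm/m = −Q_out dt/(V₀ + 0.90300 t); integrating gives ln(m/m₀) = −(Q_out/(Q_in−Q_out)) ln(V/V₀).
m = m₀ (V₀/V)^(Q_out/(Q_in−Q_out)) = 33.4 × (21.3/46.403)^(0.92691) = 16.229 g.
C = m/V = 16.229/46.403 = 0.34974 g/m³.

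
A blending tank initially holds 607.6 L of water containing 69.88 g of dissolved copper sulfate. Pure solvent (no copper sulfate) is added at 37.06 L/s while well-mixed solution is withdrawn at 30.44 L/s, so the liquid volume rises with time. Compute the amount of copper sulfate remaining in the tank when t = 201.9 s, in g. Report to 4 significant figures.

Total volume: dV/dt = Q_in − Q_out = 6.62000 L/s, so V(t) = 607.6 + 6.62000 t and V(201.9) = 1944.18 L.
Species balance (pure solvent in): dm/dt = −Q_out · m/V(t).
dm/m = −Q_out dt/(V₀ + 6.62000 t); integrating gives ln(m/m₀) = −(Q_out/(Q_in−Q_out)) ln(V/V₀).
m = m₀ (V₀/V)^(Q_out/(Q_in−Q_out)) = 69.88 × (607.6/1944.18)^(4.59819) = 0.332449 g.

0.3324 g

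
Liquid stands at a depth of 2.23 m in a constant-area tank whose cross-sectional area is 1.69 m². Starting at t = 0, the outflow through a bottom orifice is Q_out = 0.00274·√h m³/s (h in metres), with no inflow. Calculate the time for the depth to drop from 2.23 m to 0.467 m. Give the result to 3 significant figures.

Unsteady balance on liquid volume: A dh/dt = −0.00274 √h.
Separate and integrate: 2(√h − √h₀) = −(0.00274/A) t.
t = 2A(√h₀ − √h)/0.00274 = 2·1.69·(√2.23 − √0.467)/0.00274
  = 3.3800 × (1.4933 − 0.68337) / 0.00274 = 999.13 s.

999 s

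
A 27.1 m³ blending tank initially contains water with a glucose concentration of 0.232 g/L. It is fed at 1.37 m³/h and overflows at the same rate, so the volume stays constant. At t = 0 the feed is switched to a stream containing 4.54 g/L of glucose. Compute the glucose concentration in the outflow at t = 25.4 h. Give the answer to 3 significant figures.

3.35 g/L

Mass balance on the solute (V constant): V dC/dt = Q(C_in − C).
Rewrite as dC/dt + C/τ = C_in/τ, τ = V/Q = 19.781 h.
C approaches C_in exponentially: C(t) = C_in + (C₀ − C_in) e^(−t/τ).
C(25.4) = 4.54 + (0.232 − 4.54)·e^(−25.4/19.781) = 4.54 + (-4.3080)·0.27691 = 3.3471 g/L.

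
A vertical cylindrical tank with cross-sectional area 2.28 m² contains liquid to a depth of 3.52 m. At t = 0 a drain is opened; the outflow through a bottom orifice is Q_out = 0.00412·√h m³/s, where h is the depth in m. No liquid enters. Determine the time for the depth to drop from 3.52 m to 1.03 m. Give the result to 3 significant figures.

953 s

With no inflow, A dh/dt = −0.00412 √h.
Separate and integrate: 2(√h − √h₀) = −(0.00412/A) t.
t = 2A(√h₀ − √h)/0.00412 = 2·2.28·(√3.52 − √1.03)/0.00412
  = 4.5600 × (1.8762 − 1.0149) / 0.00412 = 953.26 s.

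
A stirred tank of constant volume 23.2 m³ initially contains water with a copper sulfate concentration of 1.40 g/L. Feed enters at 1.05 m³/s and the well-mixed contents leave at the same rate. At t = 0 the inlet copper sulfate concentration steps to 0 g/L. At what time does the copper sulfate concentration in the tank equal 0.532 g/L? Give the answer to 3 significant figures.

Species balance on the tank: V dC/dt = Q(C_in − C), so τ = V/Q = 22.095 s.
C(t) = C_in + (C₀ − C_in) e^(−t/τ). Set C = 0.532 and solve for t:
e^(−t/τ) = (C − C_in)/(C₀ − C_in) = (0.532 − 0)/(1.40 − 0) = 0.38000
t = −τ ln(…) = 22.095 × 0.96758 = 21.379 s.

21.4 s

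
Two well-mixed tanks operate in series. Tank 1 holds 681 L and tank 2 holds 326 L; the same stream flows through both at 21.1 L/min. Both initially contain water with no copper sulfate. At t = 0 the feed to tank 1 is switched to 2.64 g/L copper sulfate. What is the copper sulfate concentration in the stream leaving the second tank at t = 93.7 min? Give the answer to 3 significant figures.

Species balance on tank i: dCᵢ/dt = (Cᵢ₋₁ − Cᵢ)/τᵢ with τᵢ = Vᵢ/Q.
τ₁ = 681/21.1 = 32.275 min; τ₂ = 326/21.1 = 15.450 min.
Tank 1: C₁ = C_in(1 − e^(−t/τ₁)). Tank 2 (τ₁ ≠ τ₂): C₂ = C_in[1 − (τ₁ e^(−t/τ₁) − τ₂ e^(−t/τ₂))/(τ₁ − τ₂)].
At t = 93.7: e^(−t/τ₁) = 0.054848, e^(−t/τ₂) = 0.0023236.
C₂ = 2.64·[1 − (32.275·0.054848 − 15.450·0.0023236)/(16.825)] = 2.64·0.89692 = 2.3679 g/L.

2.37 g/L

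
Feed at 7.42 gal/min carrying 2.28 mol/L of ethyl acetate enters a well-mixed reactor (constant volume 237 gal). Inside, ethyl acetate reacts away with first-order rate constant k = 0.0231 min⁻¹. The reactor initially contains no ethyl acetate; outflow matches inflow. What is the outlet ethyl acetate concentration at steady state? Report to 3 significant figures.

Species balance: V dC/dt = Q C_in − Q C − k V C.
Steady state (dC/dt = 0): C_ss = Q C_in/(Q + kV) = C_in/(1 + kV/Q).
C_ss = 7.42·2.28/(7.42 + 0.0231·237) = 16.918/12.895 = 1.3120 mol/L.

1.31 mol/L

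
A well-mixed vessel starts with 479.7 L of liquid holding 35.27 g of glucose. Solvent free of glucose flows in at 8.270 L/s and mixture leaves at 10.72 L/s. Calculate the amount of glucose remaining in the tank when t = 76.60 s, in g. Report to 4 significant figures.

4.021 g

Let m(t) be the amount of glucose. Volume: V(t) = V₀ + (Q_in − Q_out) t = 479.7 − 2.45000 t; V(76.60) = 292.030 L.
No glucose enters, so dm/dt = −Q_out · (m/V).
dm/m = −Q_out dt/(V₀ − 2.45000 t); integrating gives ln(m/m₀) = −(Q_out/(Q_in−Q_out)) ln(V/V₀).
m = m₀ (V₀/V)^(Q_out/(Q_in−Q_out)) = 35.27 × (479.7/292.030)^(-4.37551) = 4.02067 g.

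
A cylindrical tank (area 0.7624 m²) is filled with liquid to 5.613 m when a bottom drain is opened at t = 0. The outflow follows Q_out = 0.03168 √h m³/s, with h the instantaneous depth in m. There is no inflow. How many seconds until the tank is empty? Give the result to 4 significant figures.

114.0 s

With no inflow, A dh/dt = −0.03168 √h.
This is separable: 2 d(√h)/dt = −0.03168/A, so √h = √h₀ − (0.03168/(2A)) t.
Tank is empty when √h = 0: t_empty = 2A√h₀/0.03168.
t_empty = 2·0.7624·√5.613/0.03168 = 1.52480·2.36918/0.03168 = 114.032 s.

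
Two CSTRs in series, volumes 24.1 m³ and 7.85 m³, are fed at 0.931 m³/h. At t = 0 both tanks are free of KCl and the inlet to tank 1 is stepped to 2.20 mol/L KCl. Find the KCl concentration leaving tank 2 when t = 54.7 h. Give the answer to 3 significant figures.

1.81 mol/L

Species balance on tank i: dCᵢ/dt = (Cᵢ₋₁ − Cᵢ)/τᵢ with τᵢ = Vᵢ/Q.
τ₁ = 24.1/0.931 = 25.886 h; τ₂ = 7.85/0.931 = 8.4318 h.
Solving the cascade with C₁(0)=C₂(0)=0 gives C₂(t) = C_in[1 − (τ₁ e^(−t/τ₁) − τ₂ e^(−t/τ₂))/(τ₁ − τ₂)].
At t = 54.7: e^(−t/τ₁) = 0.12086, e^(−t/τ₂) = 0.0015226.
C₂ = 2.20·[1 − (25.886·0.12086 − 8.4318·0.0015226)/(17.454)] = 2.20·0.82149 = 1.8073 mol/L.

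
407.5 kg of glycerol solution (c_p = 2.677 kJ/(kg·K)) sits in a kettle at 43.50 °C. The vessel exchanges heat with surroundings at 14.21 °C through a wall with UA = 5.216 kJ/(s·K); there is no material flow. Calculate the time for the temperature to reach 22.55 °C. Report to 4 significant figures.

262.7 s

M c_p dT/dt = −UA(T − T_amb).
τ = M c_p/UA = 209.141 s; T_ss = T_amb = 14.2100 °C.
T(t) = T_ss + (T₀ − T_ss)e^(−t/τ); set T = 22.55:
t = −τ ln[(T − T_ss)/(T₀ − T_ss)] = −209.141 · ln(0.284739) = 262.719 s.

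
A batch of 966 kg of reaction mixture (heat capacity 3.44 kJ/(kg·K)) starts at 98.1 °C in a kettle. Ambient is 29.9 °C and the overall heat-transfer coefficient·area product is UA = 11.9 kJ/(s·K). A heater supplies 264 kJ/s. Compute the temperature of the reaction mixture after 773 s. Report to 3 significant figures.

M c_p dT/dt = −UA(T − T_amb) + Q̇.
dT/dt = (T_ss − T)/τ with T_ss = T_amb + Q̇/UA = 29.9 + 264/11.9 = 52.085 °C, τ = M c_p/UA = 966·3.44/11.9 = 279.25 s.
This is linear first-order; T(t) = T_ss + (T₀ − T_ss) e^(−t/τ).
T(773) = 52.085 + (46.015)·0.062778 = 54.974 °C.

55.0 °C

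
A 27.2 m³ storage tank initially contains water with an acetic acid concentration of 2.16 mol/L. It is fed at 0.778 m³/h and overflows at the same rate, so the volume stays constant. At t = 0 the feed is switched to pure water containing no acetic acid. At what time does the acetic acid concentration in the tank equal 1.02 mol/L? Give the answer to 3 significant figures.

Species balance on the tank: V dC/dt = Q(C_in − C), so τ = V/Q = 34.961 h.
C(t) = C_in + (C₀ − C_in) e^(−t/τ). Set C = 1.02 and solve for t:
e^(−t/τ) = (C − C_in)/(C₀ − C_in) = (1.02 − 0)/(2.16 − 0) = 0.47222
t = −τ ln(…) = 34.961 × 0.75031 = 26.232 h.

26.2 h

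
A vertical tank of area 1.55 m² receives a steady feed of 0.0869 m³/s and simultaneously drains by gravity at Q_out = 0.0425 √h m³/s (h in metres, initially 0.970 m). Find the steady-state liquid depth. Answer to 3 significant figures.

4.18 m

Level balance: A dh/dt = 0.0869 − 0.0425 √h. Setting dh/dt = 0:
Q_in = 0.0425 √h_ss ⇒ √h_ss = 0.0869/0.0425 = 2.0447.
h_ss = 2.0447² = 4.1808 m. (Since h₀ = 0.970 m < h_ss, the level will rise toward this value.)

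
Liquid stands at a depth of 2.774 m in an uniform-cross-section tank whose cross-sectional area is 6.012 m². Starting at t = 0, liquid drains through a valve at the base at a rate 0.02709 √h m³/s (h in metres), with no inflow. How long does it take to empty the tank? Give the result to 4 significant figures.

Volume balance on the tank: A dh/dt = −0.02709 √h.
∫ h^(−1/2) dh = −(0.02709/A) ∫ dt, giving 2√h = 2√h₀ − (0.02709/A) t.
Set h = 0: 2√h₀ = (0.02709/A) t_empty ⇒ t_empty = 2A√h₀/0.02709.
t_empty = 2·6.012·√2.774/0.02709 = 12.0240·1.66553/0.02709 = 739.253 s.

739.3 s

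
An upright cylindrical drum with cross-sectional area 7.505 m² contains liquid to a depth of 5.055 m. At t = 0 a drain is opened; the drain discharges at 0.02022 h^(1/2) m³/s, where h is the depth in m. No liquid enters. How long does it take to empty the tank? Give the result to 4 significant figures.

1669 s

A dh/dt = −Q_out = −0.02022 √h.
Separate and integrate: 2(√h − √h₀) = −(0.02022/A) t.
Tank is empty when √h = 0: t_empty = 2A√h₀/0.02022.
t_empty = 2·7.505·√5.055/0.02022 = 15.0100·2.24833/0.02022 = 1669.01 s.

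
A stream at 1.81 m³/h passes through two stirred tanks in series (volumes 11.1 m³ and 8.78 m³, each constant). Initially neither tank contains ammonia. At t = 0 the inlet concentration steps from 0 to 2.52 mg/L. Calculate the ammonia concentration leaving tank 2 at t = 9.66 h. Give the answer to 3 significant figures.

Each tank obeys Vᵢ dCᵢ/dt = Q(Cᵢ₋₁ − Cᵢ), so τᵢ = Vᵢ/Q.
τ₁ = 11.1/1.81 = 6.1326 h; τ₂ = 8.78/1.81 = 4.8508 h.
Tank 1: C₁ = C_in(1 − e^(−t/τ₁)). Tank 2 (τ₁ ≠ τ₂): C₂ = C_in[1 − (τ₁ e^(−t/τ₁) − τ₂ e^(−t/τ₂))/(τ₁ − τ₂)].
At t = 9.66: e^(−t/τ₁) = 0.20697, e^(−t/τ₂) = 0.13650.
C₂ = 2.52·[1 − (6.1326·0.20697 − 4.8508·0.13650)/(1.2818)] = 2.52·0.52635 = 1.3264 mg/L.

1.33 mg/L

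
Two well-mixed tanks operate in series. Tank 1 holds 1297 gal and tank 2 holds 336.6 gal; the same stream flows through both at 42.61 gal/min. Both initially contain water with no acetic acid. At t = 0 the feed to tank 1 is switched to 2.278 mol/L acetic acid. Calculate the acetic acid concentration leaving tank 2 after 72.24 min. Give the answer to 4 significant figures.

1.991 mol/L

Time constants: τᵢ = Vᵢ/Q for each well-mixed tank.
τ₁ = 1297/42.61 = 30.4389 min; τ₂ = 336.6/42.61 = 7.89955 min.
Solving the cascade with C₁(0)=C₂(0)=0 gives C₂(t) = C_in[1 − (τ₁ e^(−t/τ₁) − τ₂ e^(−t/τ₂))/(τ₁ − τ₂)].
At t = 72.24: e^(−t/τ₁) = 0.0931745, e^(−t/τ₂) = 0.000106771.
C₂ = 2.278·[1 − (30.4389·0.0931745 − 7.89955·0.000106771)/(22.5393)] = 2.278·0.874207 = 1.99144 mol/L.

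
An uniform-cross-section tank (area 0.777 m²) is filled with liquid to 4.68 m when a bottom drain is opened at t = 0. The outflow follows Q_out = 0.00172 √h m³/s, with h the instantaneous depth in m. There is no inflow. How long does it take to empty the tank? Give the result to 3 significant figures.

A dh/dt = −Q_out = −0.00172 √h.
This is separable: 2 d(√h)/dt = −0.00172/A, so √h = √h₀ − (0.00172/(2A)) t.
Tank is empty when √h = 0: t_empty = 2A√h₀/0.00172.
t_empty = 2·0.777·√4.68/0.00172 = 1.5540·2.1633/0.00172 = 1954.5 s.

1950 s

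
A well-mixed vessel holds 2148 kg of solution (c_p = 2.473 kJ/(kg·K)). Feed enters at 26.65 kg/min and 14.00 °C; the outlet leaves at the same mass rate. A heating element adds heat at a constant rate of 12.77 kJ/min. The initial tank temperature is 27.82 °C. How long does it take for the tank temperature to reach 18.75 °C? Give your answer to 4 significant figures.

M c_p dT/dt = ṁ c_p (T_in − T) + Q̇.
τ = M/ṁ = 80.6004 min; T_ss = T_in + Q̇/(ṁ c_p) = 14.1938 °C.
T(t) = T_ss + (T₀ − T_ss) e^(−t/τ). Set T = 18.75:
e^(−t/τ) = (18.75 − 14.1938)/(27.82 − 14.1938) = 0.334372
t = −80.6004 · ln(0.334372) = 88.2977 min.

88.30 min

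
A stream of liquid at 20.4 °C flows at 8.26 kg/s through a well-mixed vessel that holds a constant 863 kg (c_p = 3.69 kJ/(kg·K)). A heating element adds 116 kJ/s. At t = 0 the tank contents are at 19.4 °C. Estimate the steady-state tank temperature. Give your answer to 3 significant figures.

M c_p dT/dt = ṁ c_p (T_in − T) + Q̇.
At steady state dT/dt = 0 ⇒ T_ss = T_in + Q̇/(ṁ c_p) = 20.4 + 116/(8.26·3.69) = 24.206 °C.

24.2 °C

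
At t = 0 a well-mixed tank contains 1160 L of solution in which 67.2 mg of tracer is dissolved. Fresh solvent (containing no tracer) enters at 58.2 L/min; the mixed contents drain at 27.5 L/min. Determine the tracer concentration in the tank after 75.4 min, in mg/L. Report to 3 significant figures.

0.00724 mg/L

Total volume: dV/dt = Q_in − Q_out = 30.700 L/min, so V(t) = 1160 + 30.700 t and V(75.4) = 3474.8 L.
Solute balance: dm/dt = 0 − Q_out C = −Q_out m/V(t).
Separate: dm/m = −Q_out dt/V(t) ⇒ ln(m/m₀) = −(Q_out/(Q_in−Q_out)) ln(V/V₀).
m = m₀ (V₀/V)^(Q_out/(Q_in−Q_out)) = 67.2 × (1160/3474.8)^(0.89577) = 25.152 mg.
C = m/V = 25.152/3474.8 = 0.0072383 mg/L.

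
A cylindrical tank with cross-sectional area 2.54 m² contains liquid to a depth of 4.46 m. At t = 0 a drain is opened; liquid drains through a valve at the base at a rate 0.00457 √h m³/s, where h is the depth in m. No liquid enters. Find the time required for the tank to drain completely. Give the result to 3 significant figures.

Accumulation of liquid (constant cross-section A): A dh/dt = −0.00457 √h.
Separate and integrate: 2(√h − √h₀) = −(0.00457/A) t.
Set h = 0: 2√h₀ = (0.00457/A) t_empty ⇒ t_empty = 2A√h₀/0.00457.
t_empty = 2·2.54·√4.46/0.00457 = 5.0800·2.1119/0.00457 = 2347.6 s.

2350 s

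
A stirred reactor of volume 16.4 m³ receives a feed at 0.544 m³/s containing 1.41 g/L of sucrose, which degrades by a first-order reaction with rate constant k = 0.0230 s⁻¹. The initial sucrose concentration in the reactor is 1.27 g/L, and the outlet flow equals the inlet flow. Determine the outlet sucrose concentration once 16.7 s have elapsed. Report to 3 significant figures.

1.00 g/L

Species balance: V dC/dt = Q C_in − Q C − k V C.
This is linear with rate a = Q/V + k = 0.056171 s⁻¹.
C_ss = Q C_in/(Q + kV) = 0.83265 g/L; C(t) = C_ss + (C₀ − C_ss) e^(−a t).
C(16.7) = 0.83265 + (0.43735)·e^(−0.056171·16.7) = 0.83265 + (0.43735)·0.39139 = 1.0038 g/L.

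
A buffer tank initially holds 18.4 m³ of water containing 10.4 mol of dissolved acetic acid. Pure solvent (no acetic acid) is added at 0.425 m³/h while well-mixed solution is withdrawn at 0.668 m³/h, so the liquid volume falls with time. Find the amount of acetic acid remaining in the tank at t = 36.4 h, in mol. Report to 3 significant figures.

1.72 mol

Total volume: dV/dt = Q_in − Q_out = -0.24300 m³/h, so V(t) = 18.4 − 0.24300 t and V(36.4) = 9.5548 m³.
No acetic acid enters, so dm/dt = −Q_out · (m/V).
dm/m = −Q_out dt/(V₀ − 0.24300 t); integrating gives ln(m/m₀) = −(Q_out/(Q_in−Q_out)) ln(V/V₀).
m = m₀ (V₀/V)^(Q_out/(Q_in−Q_out)) = 10.4 × (18.4/9.5548)^(-2.7490) = 1.7167 mol.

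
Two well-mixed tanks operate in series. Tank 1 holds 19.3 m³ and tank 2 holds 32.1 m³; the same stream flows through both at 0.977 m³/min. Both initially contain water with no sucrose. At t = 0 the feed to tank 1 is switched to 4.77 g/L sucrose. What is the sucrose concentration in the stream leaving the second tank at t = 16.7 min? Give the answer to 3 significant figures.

Species balance on tank i: dCᵢ/dt = (Cᵢ₋₁ − Cᵢ)/τᵢ with τᵢ = Vᵢ/Q.
τ₁ = 19.3/0.977 = 19.754 min; τ₂ = 32.1/0.977 = 32.856 min.
Tank 1: C₁ = C_in(1 − e^(−t/τ₁)). Tank 2 (τ₁ ≠ τ₂): C₂ = C_in[1 − (τ₁ e^(−t/τ₁) − τ₂ e^(−t/τ₂))/(τ₁ − τ₂)].
At t = 16.7: e^(−t/τ₁) = 0.42939, e^(−t/τ₂) = 0.60153.
C₂ = 4.77·[1 − (19.754·0.42939 − 32.856·0.60153)/(-13.101)] = 4.77·0.13893 = 0.66268 g/L.

0.663 g/L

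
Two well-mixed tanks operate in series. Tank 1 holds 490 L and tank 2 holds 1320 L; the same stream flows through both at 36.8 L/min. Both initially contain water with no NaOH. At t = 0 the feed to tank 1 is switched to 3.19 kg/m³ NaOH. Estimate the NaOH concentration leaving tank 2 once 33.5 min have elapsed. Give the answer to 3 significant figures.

Species balance on tank i: dCᵢ/dt = (Cᵢ₋₁ − Cᵢ)/τᵢ with τᵢ = Vᵢ/Q.
τ₁ = 490/36.8 = 13.315 min; τ₂ = 1320/36.8 = 35.870 min.
Tank 1: C₁ = C_in(1 − e^(−t/τ₁)). Tank 2 (τ₁ ≠ τ₂): C₂ = C_in[1 − (τ₁ e^(−t/τ₁) − τ₂ e^(−t/τ₂))/(τ₁ − τ₂)].
At t = 33.5: e^(−t/τ₁) = 0.080789, e^(−t/τ₂) = 0.39300.
C₂ = 3.19·[1 − (13.315·0.080789 − 35.870·0.39300)/(-22.554)] = 3.19·0.42268 = 1.3483 kg/m³.

1.35 kg/m³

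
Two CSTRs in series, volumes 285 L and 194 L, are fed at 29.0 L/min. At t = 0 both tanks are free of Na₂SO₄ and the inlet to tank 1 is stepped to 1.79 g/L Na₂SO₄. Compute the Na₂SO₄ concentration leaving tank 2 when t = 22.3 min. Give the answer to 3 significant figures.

1.35 g/L

Each tank obeys Vᵢ dCᵢ/dt = Q(Cᵢ₋₁ − Cᵢ), so τᵢ = Vᵢ/Q.
τ₁ = 285/29.0 = 9.8276 min; τ₂ = 194/29.0 = 6.6897 min.
Solving the cascade with C₁(0)=C₂(0)=0 gives C₂(t) = C_in[1 − (τ₁ e^(−t/τ₁) − τ₂ e^(−t/τ₂))/(τ₁ − τ₂)].
At t = 22.3: e^(−t/τ₁) = 0.10340, e^(−t/τ₂) = 0.035668.
C₂ = 1.79·[1 − (9.8276·0.10340 − 6.6897·0.035668)/(3.1379)] = 1.79·0.75220 = 1.3464 g/L.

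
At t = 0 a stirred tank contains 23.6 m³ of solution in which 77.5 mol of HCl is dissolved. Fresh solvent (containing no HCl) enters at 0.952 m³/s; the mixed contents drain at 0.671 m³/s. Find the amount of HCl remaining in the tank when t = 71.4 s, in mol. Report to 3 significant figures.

17.8 mol

Total volume: dV/dt = Q_in − Q_out = 0.28100 m³/s, so V(t) = 23.6 + 0.28100 t and V(71.4) = 43.663 m³.
Species balance (pure solvent in): dm/dt = −Q_out · m/V(t).
Separate: dm/m = −Q_out dt/V(t) ⇒ ln(m/m₀) = −(Q_out/(Q_in−Q_out)) ln(V/V₀).
m = m₀ (V₀/V)^(Q_out/(Q_in−Q_out)) = 77.5 × (23.6/43.663)^(2.3879) = 17.834 mol.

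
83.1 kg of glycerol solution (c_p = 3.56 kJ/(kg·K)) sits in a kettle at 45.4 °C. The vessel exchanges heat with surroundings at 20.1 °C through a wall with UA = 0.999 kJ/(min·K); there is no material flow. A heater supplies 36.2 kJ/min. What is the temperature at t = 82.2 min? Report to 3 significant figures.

Lumped-capacitance energy balance: M c_p dT/dt = UA(T_amb − T) + Q̇.
dT/dt = (T_ss − T)/τ with T_ss = T_amb + Q̇/UA = 20.1 + 36.2/0.999 = 56.336 °C, τ = M c_p/UA = 83.1·3.56/0.999 = 296.13 min.
Solution: T(t) = T_ss + (T₀ − T_ss) e^(−t/τ).
T(82.2) = 56.336 + (-10.936)·0.75762 = 48.051 °C.

48.1 °C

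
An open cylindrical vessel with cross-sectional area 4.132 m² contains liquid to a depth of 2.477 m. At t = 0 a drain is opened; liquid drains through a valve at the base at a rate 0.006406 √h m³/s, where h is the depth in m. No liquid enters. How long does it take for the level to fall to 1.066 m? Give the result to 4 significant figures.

Mass balance (ρ constant): A dh/dt = −0.006406 √h.
This is separable: 2 d(√h)/dt = −0.006406/A, so √h = √h₀ − (0.006406/(2A)) t.
t = 2A(√h₀ − √h)/0.006406 = 2·4.132·(√2.477 − √1.066)/0.006406
  = 8.26400 × (1.57385 − 1.03247) / 0.006406 = 698.397 s.

698.4 s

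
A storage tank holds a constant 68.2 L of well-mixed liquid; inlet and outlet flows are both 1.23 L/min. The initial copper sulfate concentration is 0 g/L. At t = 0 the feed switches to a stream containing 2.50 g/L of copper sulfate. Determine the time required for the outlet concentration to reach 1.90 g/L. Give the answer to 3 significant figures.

79.1 min

Species balance: V dC/dt = Q(C_in − C) ⇒ τ = V/Q = 55.447 min.
C(t) = C_in + (C₀ − C_in) e^(−t/τ). Set C = 1.90 and solve for t:
e^(−t/τ) = (C − C_in)/(C₀ − C_in) = (1.90 − 2.50)/(0 − 2.50) = 0.24000
t = −τ ln(…) = 55.447 × 1.4271 = 79.130 min.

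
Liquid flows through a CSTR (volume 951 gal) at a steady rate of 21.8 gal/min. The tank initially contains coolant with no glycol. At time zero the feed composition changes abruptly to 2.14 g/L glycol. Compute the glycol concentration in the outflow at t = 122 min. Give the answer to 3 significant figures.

2.01 g/L

Accumulation = in − out for the solute gives V dC/dt = Q(C_in − C).
Rewrite as dC/dt + C/τ = C_in/τ, τ = V/Q = 43.624 min.
C approaches C_in exponentially: C(t) = C_in + (C₀ − C_in) e^(−t/τ).
C(122) = 2.14 + (0 − 2.14)·e^(−122/43.624) = 2.14 + (-2.1400)·0.061015 = 2.0094 g/L.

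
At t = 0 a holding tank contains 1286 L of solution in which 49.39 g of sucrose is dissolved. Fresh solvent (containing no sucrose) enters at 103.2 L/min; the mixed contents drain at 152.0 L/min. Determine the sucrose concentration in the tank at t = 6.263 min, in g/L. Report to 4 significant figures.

0.02164 g/L

Let m(t) be the amount of sucrose. Volume: V(t) = V₀ + (Q_in − Q_out) t = 1286 − 48.8000 t; V(6.263) = 980.366 L.
No sucrose enters, so dm/dt = −Q_out · (m/V).
Separate: dm/m = −Q_out dt/V(t) ⇒ ln(m/m₀) = −(Q_out/(Q_in−Q_out)) ln(V/V₀).
m = m₀ (V₀/V)^(Q_out/(Q_in−Q_out)) = 49.39 × (1286/980.366)^(-3.11475) = 21.2108 g.
C = m/V = 21.2108/980.366 = 0.0216356 g/L.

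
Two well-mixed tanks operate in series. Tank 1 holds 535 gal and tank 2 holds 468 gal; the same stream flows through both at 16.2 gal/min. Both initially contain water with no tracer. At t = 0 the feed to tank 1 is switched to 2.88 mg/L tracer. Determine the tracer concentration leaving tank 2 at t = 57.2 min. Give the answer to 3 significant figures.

1.59 mg/L

Species balance on tank i: dCᵢ/dt = (Cᵢ₋₁ − Cᵢ)/τᵢ with τᵢ = Vᵢ/Q.
τ₁ = 535/16.2 = 33.025 min; τ₂ = 468/16.2 = 28.889 min.
Solving the cascade with C₁(0)=C₂(0)=0 gives C₂(t) = C_in[1 − (τ₁ e^(−t/τ₁) − τ₂ e^(−t/τ₂))/(τ₁ − τ₂)].
At t = 57.2: e^(−t/τ₁) = 0.17692, e^(−t/τ₂) = 0.13807.
C₂ = 2.88·[1 − (33.025·0.17692 − 28.889·0.13807)/(4.1358)] = 2.88·0.55168 = 1.5888 mg/L.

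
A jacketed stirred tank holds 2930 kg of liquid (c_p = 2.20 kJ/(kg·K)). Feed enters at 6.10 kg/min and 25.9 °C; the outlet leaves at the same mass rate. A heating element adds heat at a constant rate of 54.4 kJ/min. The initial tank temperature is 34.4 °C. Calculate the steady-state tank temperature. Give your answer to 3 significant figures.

M c_p dT/dt = ṁ c_p (T_in − T) + Q̇.
At steady state dT/dt = 0 ⇒ T_ss = T_in + Q̇/(ṁ c_p) = 25.9 + 54.4/(6.10·2.20) = 29.954 °C.

30.0 °C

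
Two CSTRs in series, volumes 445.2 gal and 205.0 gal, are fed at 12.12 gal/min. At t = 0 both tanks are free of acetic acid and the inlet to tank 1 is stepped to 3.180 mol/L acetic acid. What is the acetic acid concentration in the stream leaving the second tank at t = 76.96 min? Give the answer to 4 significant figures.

2.483 mol/L

Each tank obeys Vᵢ dCᵢ/dt = Q(Cᵢ₋₁ − Cᵢ), so τᵢ = Vᵢ/Q.
τ₁ = 445.2/12.12 = 36.7327 min; τ₂ = 205.0/12.12 = 16.9142 min.
Solving the cascade with C₁(0)=C₂(0)=0 gives C₂(t) = C_in[1 − (τ₁ e^(−t/τ₁) − τ₂ e^(−t/τ₂))/(τ₁ − τ₂)].
At t = 76.96: e^(−t/τ₁) = 0.123053, e^(−t/τ₂) = 0.0105669.
C₂ = 3.180·[1 − (36.7327·0.123053 − 16.9142·0.0105669)/(19.8185)] = 3.180·0.780945 = 2.48340 mol/L.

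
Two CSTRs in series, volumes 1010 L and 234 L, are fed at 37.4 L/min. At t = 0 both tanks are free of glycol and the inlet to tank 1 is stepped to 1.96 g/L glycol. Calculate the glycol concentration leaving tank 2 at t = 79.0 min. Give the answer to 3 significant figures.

1.82 g/L

Time constants: τᵢ = Vᵢ/Q for each well-mixed tank.
τ₁ = 1010/37.4 = 27.005 min; τ₂ = 234/37.4 = 6.2567 min.
Solving the cascade with C₁(0)=C₂(0)=0 gives C₂(t) = C_in[1 − (τ₁ e^(−t/τ₁) − τ₂ e^(−t/τ₂))/(τ₁ − τ₂)].
At t = 79.0: e^(−t/τ₁) = 0.053646, e^(−t/τ₂) = 3.2838e-06.
C₂ = 1.96·[1 − (27.005·0.053646 − 6.2567·3.2838e-06)/(20.749)] = 1.96·0.93018 = 1.8231 g/L.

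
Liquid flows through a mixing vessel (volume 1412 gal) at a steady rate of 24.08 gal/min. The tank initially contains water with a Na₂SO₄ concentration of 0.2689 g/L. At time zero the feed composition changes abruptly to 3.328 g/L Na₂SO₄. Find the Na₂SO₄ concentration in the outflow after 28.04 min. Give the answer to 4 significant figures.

Unsteady species balance (constant V, well mixed): V dC/dt = Q(C_in − C).
Time constant τ = V/Q = 1412/24.08 = 58.6379 min.
Solution: C(t) = C_in + (C₀ − C_in) e^(−t/τ).
C(28.04) = 3.328 + (0.2689 − 3.328)·e^(−28.04/58.6379) = 3.328 + (-3.05910)·0.619905 = 1.43165 g/L.

1.432 g/L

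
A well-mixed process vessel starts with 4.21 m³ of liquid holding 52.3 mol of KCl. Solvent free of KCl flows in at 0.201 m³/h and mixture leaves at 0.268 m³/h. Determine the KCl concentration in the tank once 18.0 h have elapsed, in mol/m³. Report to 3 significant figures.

4.51 mol/m³

Total volume: dV/dt = Q_in − Q_out = -0.067000 m³/h, so V(t) = 4.21 − 0.067000 t and V(18.0) = 3.0040 m³.
Solute balance: dm/dt = 0 − Q_out C = −Q_out m/V(t).
Separate: dm/m = −Q_out dt/V(t) ⇒ ln(m/m₀) = −(Q_out/(Q_in−Q_out)) ln(V/V₀).
m = m₀ (V₀/V)^(Q_out/(Q_in−Q_out)) = 52.3 × (4.21/3.0040)^(-4.0000) = 13.557 mol.
C = m/V = 13.557/3.0040 = 4.5131 mol/m³.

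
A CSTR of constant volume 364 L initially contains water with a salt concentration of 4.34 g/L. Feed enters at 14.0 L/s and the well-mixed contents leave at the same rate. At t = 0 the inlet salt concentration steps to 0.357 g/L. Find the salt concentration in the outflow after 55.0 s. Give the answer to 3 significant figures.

Accumulation = in − out for the solute gives V dC/dt = Q(C_in − C).
Rewrite as dC/dt + C/τ = C_in/τ, τ = V/Q = 26.000 s.
Solution: C(t) = C_in + (C₀ − C_in) e^(−t/τ).
C(55.0) = 0.357 + (4.34 − 0.357)·e^(−55.0/26.000) = 0.357 + (3.9830)·0.12059 = 0.83730 g/L.

0.837 g/L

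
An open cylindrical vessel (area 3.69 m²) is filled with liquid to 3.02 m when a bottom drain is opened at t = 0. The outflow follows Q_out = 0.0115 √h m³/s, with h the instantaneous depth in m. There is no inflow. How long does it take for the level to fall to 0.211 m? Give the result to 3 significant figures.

820 s

A dh/dt = −Q_out = −0.0115 √h.
This is separable: 2 d(√h)/dt = −0.0115/A, so √h = √h₀ − (0.0115/(2A)) t.
t = 2A(√h₀ − √h)/0.0115 = 2·3.69·(√3.02 − √0.211)/0.0115
  = 7.3800 × (1.7378 − 0.45935) / 0.0115 = 820.44 s.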